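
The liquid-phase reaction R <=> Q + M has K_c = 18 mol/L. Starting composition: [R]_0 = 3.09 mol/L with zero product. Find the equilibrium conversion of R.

Let X = conversion of R; extent ξ = 3.09·X mol/L.
Concentrations: [R] = 3.09 − 3.09X; [Q] = 3.09X; [M] = 3.09X.
K_c = [Q] [M] / ([R]).
Solving K_c = 18 for X ∈ (0,1): X = 0.870.

X = 0.870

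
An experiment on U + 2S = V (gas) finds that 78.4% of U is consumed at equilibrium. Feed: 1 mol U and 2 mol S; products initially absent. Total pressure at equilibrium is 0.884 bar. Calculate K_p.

K_p = 51 bar^-2

Basis: 1 mol U initially; let X = conversion of U. Extent ξ = X.
At extent ξ: n_U = 1 − X; n_S = 2 − 2X; n_V = X.
Summing: n_T = 3 − 2X.
At X = 0.784: n_U = 0.216, n_S = 0.432, n_V = 0.784, n_T = 1.43.
p_i = (n_i/n_T)·P. K_p = p_V / (p_U p_S^2) = 51 bar^-2.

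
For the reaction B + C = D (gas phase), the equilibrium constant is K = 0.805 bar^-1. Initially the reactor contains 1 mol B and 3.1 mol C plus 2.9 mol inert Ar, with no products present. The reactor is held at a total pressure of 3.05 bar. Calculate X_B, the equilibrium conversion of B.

X = 0.496

Basis: 1 mol B initially; let X = conversion of B. Extent ξ = X.
Species balance: n_B = 1 − X; n_C = 3.1 − X; n_D = X; n_I = 2.9 (inert).
n_T = Σnᵢ = 7 − X.
Mole fractions y_i = n_i/n_T; K = p_D / (p_B p_C) with p_i = y_i·P.
This yields a degree-2 equation in X; solving on (0,1), X = 0.496.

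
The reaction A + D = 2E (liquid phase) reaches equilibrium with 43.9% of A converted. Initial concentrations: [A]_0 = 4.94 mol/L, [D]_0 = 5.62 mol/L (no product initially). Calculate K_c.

K_c = 1.97

Let X = conversion of A.
Concentrations: [A] = 4.94 − 4.94X; [D] = 5.62 − 4.94X; [E] = 9.88X.
At X = 0.439: [A] = 2.77, [D] = 3.45, [E] = 4.34.
K_c = [E]^2 / ([A] [D]) = 1.97.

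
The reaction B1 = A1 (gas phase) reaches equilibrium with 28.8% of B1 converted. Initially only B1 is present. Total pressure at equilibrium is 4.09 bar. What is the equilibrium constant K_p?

Basis: 1 mol B1 initially; let X = conversion of B1. Extent ξ = X.
Mole table: n_B1 = 1 − X; n_A1 = X.
Total moles n_T = 1 (Δν = 0, constant).
At X = 0.288: n_B1 = 0.712, n_A1 = 0.288, n_T = 1.
p_i = (n_i/n_T)·P. K_p = p_A1 / (p_B1) = 0.404.

K_p = 0.404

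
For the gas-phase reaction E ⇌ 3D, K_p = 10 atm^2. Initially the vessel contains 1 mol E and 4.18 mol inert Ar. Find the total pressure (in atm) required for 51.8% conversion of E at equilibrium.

P = 7.04 atm

Basis: 1 mol E initially; let X = conversion of E. Extent ξ = X.
Mole table: n_E = 1 − X; n_D = 3X; n_I = 4.18 (inert).
n_T = Σnᵢ = 5.18 + 2X.
K_p = p_D^3 / (p_E) with p_i = (n_i/n_T)·P.
At X = 0.518: the mole-fraction product g(X) = Π y_i^ν_i = 0.2015. Since K_p = g(X)·P^{2}, P = (K_p/g)^(1/2) = (10/0.2015)^(1/2) = 7.04 atm.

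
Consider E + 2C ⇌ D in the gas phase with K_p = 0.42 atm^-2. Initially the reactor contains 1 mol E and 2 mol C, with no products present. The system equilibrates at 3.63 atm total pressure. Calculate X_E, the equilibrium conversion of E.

Basis: 1 mol E initially; let X = conversion of E. Extent ξ = X.
Species balance: n_E = 1 − X; n_C = 2 − 2X; n_D = X.
Summing: n_T = 3 − 2X.
With p_i = (n_i/n_T)P, K_p = p_D / (p_E p_C^2).
Setting this equal to 0.42 atm^-2 and taking the physical root (0 < X < 1) gives X = 0.552.

X = 0.552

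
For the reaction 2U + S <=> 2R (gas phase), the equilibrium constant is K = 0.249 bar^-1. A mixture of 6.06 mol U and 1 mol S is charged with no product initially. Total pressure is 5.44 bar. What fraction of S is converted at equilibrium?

Let X = conversion of S (basis 1 mol S); extent of reaction ξ = X.
Mole table: n_U = 6.06 − 2X; n_S = 1 − X; n_R = 2X.
n_T = Σnᵢ = 7.06 − X.
Mole fractions y_i = n_i/n_T; K = p_R^2 / (p_U^2 p_S) with p_i = y_i·P.
This yields a degree-3 equation in X; solving on (0,1), X = 0.649.

X = 0.649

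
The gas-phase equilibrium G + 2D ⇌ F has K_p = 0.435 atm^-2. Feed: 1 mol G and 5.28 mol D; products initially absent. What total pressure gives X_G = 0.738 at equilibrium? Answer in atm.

P = 3.21 atm

Let X = conversion of G (basis 1 mol G); extent of reaction ξ = X.
Species balance: n_G = 1 − X; n_D = 5.28 − 2X; n_F = X.
Summing: n_T = 6.28 − 2X.
K_p = p_F / (p_G p_D^2) with p_i = (n_i/n_T)·P.
At X = 0.738: the mole-fraction product g(X) = Π y_i^ν_i = 4.492. Since K_p = g(X)·P^{-2}, P = (g/K_p)^(1/2) = (4.492/0.435)^(1/2) = 3.21 atm.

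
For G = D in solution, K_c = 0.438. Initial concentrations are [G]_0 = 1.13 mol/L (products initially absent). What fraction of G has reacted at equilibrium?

Let X = conversion of G; extent ξ = 1.13·X mol/L.
Concentrations: [G] = 1.13 − 1.13X; [D] = 1.13X.
K_c = [D] / ([G]).
Equating to 0.438: the physical root is X = 0.305.

X = 0.305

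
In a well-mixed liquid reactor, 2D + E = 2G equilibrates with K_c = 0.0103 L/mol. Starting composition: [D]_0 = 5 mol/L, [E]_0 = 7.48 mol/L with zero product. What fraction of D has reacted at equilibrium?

Let X = conversion of D; extent ξ = 5X/2 mol/L.
Concentrations: [D] = 5 − 5X; [E] = 7.48 − 2.5X; [G] = 5X.
K_c = [G]^2 / ([D]^2 [E]).
Setting equal to 0.0103 and solving for X on (0,1) gives X = 0.211.

X = 0.211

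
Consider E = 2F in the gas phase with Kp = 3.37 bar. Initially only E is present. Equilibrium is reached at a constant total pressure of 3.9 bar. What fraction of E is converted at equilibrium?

X = 0.421

Let X = conversion of E (basis 1 mol E); extent of reaction ξ = X.
At extent ξ: n_E = 1 − X; n_F = 2X.
Summing: n_T = 1 + X.
y_i = n_i/n_T, p_i = y_i·P. Kp = p_F^2 / (p_E).
Substituting and setting equal to 3.37 bar gives a polynomial in X; the root in (0,1) is X = 0.421.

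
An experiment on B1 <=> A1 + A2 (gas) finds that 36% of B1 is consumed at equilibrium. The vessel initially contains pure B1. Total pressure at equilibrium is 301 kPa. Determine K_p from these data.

Let X = conversion of B1 (basis 1 mol B1); extent of reaction ξ = X.
Mole table: n_B1 = 1 − X; n_A1 = X; n_A2 = X.
Summing: n_T = 1 + X.
At X = 0.36: n_B1 = 0.64, n_A1 = 0.36, n_A2 = 0.36, n_T = 1.36.
p_i = (n_i/n_T)·P. K_p = p_A1 p_A2 / (p_B1) = 44.8 kPa.

K_p = 44.8 kPa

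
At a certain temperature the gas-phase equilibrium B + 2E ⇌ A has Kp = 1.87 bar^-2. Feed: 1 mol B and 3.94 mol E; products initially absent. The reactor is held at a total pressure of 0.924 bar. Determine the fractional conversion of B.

X = 0.473

Basis: 1 mol B initially; let X = conversion of B. Extent ξ = X.
At extent ξ: n_B = 1 − X; n_E = 3.94 − 2X; n_A = X.
n_T = Σnᵢ = 4.94 − 2X.
With p_i = (n_i/n_T)P, Kp = p_A / (p_B p_E^2).
Substituting and setting equal to 1.87 bar^-2 gives a polynomial in X; the root in (0,1) is X = 0.473.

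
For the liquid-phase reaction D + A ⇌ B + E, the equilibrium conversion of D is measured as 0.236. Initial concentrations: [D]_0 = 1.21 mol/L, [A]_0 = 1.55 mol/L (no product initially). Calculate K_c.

Let X = conversion of D.
Concentrations: [D] = 1.21 − 1.21X; [A] = 1.55 − 1.21X; [B] = 1.21X; [E] = 1.21X.
At X = 0.236: [D] = 0.924, [A] = 1.26, [B] = 0.286, [E] = 0.286.
K_c = [B] [E] / ([D] [A]) = 0.0698.

K_c = 0.0698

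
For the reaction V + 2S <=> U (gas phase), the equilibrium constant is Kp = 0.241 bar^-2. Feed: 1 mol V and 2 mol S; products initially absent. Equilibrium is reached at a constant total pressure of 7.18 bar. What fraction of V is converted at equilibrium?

Basis: 1 mol V initially; let X = conversion of V. Extent ξ = X.
Mole table: n_V = 1 − X; n_S = 2 − 2X; n_U = X.
Total moles n_T = 3 − 2X.
With p_i = (n_i/n_T)P, Kp = p_U / (p_V p_S^2).
Setting this equal to 0.241 bar^-2 and taking the physical root (0 < X < 1) gives X = 0.666.

X = 0.666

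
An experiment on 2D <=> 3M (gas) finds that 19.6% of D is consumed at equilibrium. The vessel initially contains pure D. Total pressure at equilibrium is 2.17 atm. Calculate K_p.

K_p = 0.0777 atm

Basis: 1 mol D initially; let X = conversion of D. Extent ξ = 0.5X.
At extent ξ: n_D = 1 − X; n_M = 1.5X.
Total moles n_T = 1 + 0.5X.
At X = 0.196: n_D = 0.804, n_M = 0.294, n_T = 1.1.
p_i = (n_i/n_T)·P. K_p = p_M^3 / (p_D^2) = 0.0777 atm.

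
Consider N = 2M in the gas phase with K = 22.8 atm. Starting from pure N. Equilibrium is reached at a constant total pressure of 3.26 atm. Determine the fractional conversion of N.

Basis: 1 mol N initially; let X = conversion of N. Extent ξ = X.
Species balance: n_N = 1 − X; n_M = 2X.
Summing: n_T = 1 + X.
With p_i = (n_i/n_T)P, K = p_M^2 / (p_N).
Equating to 22.8 atm and solving on 0 < X < 1: X = 0.798.

X = 0.798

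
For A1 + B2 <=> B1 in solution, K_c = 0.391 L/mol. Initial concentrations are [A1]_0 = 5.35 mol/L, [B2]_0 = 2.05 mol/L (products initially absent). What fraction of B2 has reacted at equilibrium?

X = 0.615

Let X = conversion of B2; extent ξ = 2.05·X mol/L.
Concentrations: [A1] = 5.35 − 2.05X; [B2] = 2.05 − 2.05X; [B1] = 2.05X.
K_c = [B1] / ([A1] [B2]).
Solving K_c = 0.391 for X ∈ (0,1): X = 0.615.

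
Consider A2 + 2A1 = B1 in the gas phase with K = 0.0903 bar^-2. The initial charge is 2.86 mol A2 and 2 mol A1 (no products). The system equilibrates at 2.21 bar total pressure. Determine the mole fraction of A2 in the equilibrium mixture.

Basis: 2 mol A1 initially; let X = conversion of A1. Extent ξ = X.
Moles: n_A2 = 2.86 − X; n_A1 = 2 − 2X; n_B1 = X.
Total moles n_T = 4.86 − 2X.
Mole fractions y_i = n_i/n_T; K = p_B1 / (p_A2 p_A1^2) with p_i = y_i·P.
Setting this equal to 0.0903 bar^-2 and taking the physical root (0 < X < 1) gives X = 0.162.
Then n_A2 = 2.7, n_T = 4.54, so y_A2 = 0.595.

y_A2 = 0.595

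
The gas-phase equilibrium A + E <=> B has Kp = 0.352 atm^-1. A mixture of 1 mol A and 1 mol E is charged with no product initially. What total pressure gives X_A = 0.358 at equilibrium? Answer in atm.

P = 4.05 atm

Take 1 mol A as basis and let X be its fractional conversion, so ξ = X.
Moles: n_A = 1 − X; n_E = 1 − X; n_B = X.
Summing: n_T = 2 − X.
Kp = p_B / (p_A p_E) with p_i = (n_i/n_T)·P.
At X = 0.358: the mole-fraction product g(X) = Π y_i^ν_i = 1.426. Since Kp = g(X)·P^{-1}, P = (g/Kp)^(1/1) = (1.426/0.352)^(1/1) = 4.05 atm.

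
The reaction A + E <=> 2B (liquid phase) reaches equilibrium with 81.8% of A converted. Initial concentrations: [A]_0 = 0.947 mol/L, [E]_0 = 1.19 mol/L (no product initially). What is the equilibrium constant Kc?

Let X = conversion of A.
Concentrations: [A] = 0.947 − 0.947X; [E] = 1.19 − 0.947X; [B] = 1.89X.
At X = 0.818: [A] = 0.172, [E] = 0.415, [B] = 1.55.
Kc = [B]^2 / ([A] [E]) = 33.5.

Kc = 33.5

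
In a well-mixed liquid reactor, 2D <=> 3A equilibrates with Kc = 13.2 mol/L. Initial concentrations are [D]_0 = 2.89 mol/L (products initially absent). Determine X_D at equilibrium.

X = 0.600

Let X = conversion of D; extent ξ = 2.89X/2 mol/L.
Concentrations: [D] = 2.89 − 2.89X; [A] = 4.33X.
Kc = [A]^3 / ([D]^2).
Equating to 13.2 mol/L: the physical root is X = 0.600.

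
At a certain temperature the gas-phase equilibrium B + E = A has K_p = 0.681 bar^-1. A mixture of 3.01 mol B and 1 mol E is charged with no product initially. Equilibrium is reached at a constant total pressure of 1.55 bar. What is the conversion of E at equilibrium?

Let X = conversion of E (basis 1 mol E); extent of reaction ξ = X.
Mole table: n_B = 3.01 − X; n_E = 1 − X; n_A = X.
n_T = Σnᵢ = 4.01 − X.
y_i = n_i/n_T, p_i = y_i·P. K_p = p_A / (p_B p_E).
Substituting and setting equal to 0.681 bar^-1 gives a polynomial in X; the root in (0,1) is X = 0.432.

X = 0.432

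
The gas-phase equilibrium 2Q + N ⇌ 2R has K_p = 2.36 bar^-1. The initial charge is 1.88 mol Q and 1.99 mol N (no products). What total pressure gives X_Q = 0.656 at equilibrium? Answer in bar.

P = 3.65 bar

Basis: 1.88 mol Q initially; let X = conversion of Q. Extent ξ = 0.94X.
At extent ξ: n_Q = 1.88 − 1.88X; n_N = 1.99 − 0.94X; n_R = 1.88X.
Summing: n_T = 3.87 − 0.94X.
K_p = p_R^2 / (p_Q^2 p_N) with p_i = (n_i/n_T)·P.
At X = 0.656: the mole-fraction product g(X) = Π y_i^ν_i = 8.615. Since K_p = g(X)·P^{-1}, P = (g/K_p)^(1/1) = (8.615/2.36)^(1/1) = 3.65 bar.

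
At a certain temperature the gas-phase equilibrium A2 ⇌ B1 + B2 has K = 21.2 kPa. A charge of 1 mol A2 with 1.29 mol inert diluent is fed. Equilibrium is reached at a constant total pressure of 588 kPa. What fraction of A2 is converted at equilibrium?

X = 0.261

Basis: 1 mol A2 initially; let X = conversion of A2. Extent ξ = X.
At extent ξ: n_A2 = 1 − X; n_B1 = X; n_B2 = X; n_I = 1.29 (inert).
Summing: n_T = 2.29 + X.
y_i = n_i/n_T, p_i = y_i·P. K = p_B1 p_B2 / (p_A2).
Setting this equal to 21.2 kPa and taking the physical root (0 < X < 1) gives X = 0.261.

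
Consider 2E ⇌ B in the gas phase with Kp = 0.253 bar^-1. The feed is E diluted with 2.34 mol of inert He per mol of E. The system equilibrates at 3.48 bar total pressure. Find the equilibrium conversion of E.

Take 1 mol E as basis and let X be its fractional conversion, so ξ = 0.5X.
Moles: n_E = 1 − X; n_B = 0.5X; n_I = 2.34 (inert).
n_T = Σnᵢ = 3.34 − 0.5X.
With p_i = (n_i/n_T)P, Kp = p_B / (p_E^2).
Setting this equal to 0.253 bar^-1 and taking the physical root (0 < X < 1) gives X = 0.283.

X = 0.283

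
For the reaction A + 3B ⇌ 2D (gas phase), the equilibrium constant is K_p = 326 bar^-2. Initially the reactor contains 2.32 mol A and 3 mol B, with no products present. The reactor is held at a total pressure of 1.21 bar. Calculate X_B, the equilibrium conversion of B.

Take 3 mol B as basis and let X be its fractional conversion, so ξ = X.
Mole table: n_A = 2.32 − X; n_B = 3 − 3X; n_D = 2X.
Total moles n_T = 5.32 − 2X.
Mole fractions y_i = n_i/n_T; K_p = p_D^2 / (p_A p_B^3) with p_i = y_i·P.
Equating to 326 bar^-2 and solving on 0 < X < 1: X = 0.872.

X = 0.872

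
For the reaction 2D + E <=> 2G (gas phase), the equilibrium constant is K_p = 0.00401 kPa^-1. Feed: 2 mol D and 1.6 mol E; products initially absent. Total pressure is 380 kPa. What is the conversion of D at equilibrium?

X = 0.429

Let X = conversion of D (basis 2 mol D); extent of reaction ξ = X.
Species balance: n_D = 2 − 2X; n_E = 1.6 − X; n_G = 2X.
n_T = Σnᵢ = 3.6 − X.
y_i = n_i/n_T, p_i = y_i·P. K_p = p_G^2 / (p_D^2 p_E).
Setting this equal to 0.00401 kPa^-1 and taking the physical root (0 < X < 1) gives X = 0.429.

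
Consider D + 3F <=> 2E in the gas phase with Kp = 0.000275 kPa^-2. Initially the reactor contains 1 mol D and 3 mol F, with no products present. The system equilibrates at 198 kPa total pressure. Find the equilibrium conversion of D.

X = 0.564

Let X = conversion of D (basis 1 mol D); extent of reaction ξ = X.
Mole table: n_D = 1 − X; n_F = 3 − 3X; n_E = 2X.
n_T = Σnᵢ = 4 − 2X.
With p_i = (n_i/n_T)P, Kp = p_E^2 / (p_D p_F^3).
Substituting and setting equal to 0.000275 kPa^-2 gives a polynomial in X; the root in (0,1) is X = 0.564.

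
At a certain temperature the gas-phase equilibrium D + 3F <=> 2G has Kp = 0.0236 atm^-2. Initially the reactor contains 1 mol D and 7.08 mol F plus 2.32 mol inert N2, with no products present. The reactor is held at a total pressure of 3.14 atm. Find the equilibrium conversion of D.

Take 1 mol D as basis and let X be its fractional conversion, so ξ = X.
At extent ξ: n_D = 1 − X; n_F = 7.08 − 3X; n_G = 2X; n_I = 2.32 (inert).
Summing: n_T = 10.4 − 2X.
With p_i = (n_i/n_T)P, Kp = p_G^2 / (p_D p_F^3).
Setting this equal to 0.0236 atm^-2 and taking the physical root (0 < X < 1) gives X = 0.312.

X = 0.312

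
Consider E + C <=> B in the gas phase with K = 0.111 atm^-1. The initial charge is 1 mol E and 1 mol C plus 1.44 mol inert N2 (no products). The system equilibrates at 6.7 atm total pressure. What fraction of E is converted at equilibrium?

Take 1 mol E as basis and let X be its fractional conversion, so ξ = X.
Moles: n_E = 1 − X; n_C = 1 − X; n_B = X; n_I = 1.44 (inert).
Total moles n_T = 3.44 − X.
Mole fractions y_i = n_i/n_T; K = p_B / (p_E p_C) with p_i = y_i·P.
Setting this equal to 0.111 atm^-1 and taking the physical root (0 < X < 1) gives X = 0.160.

X = 0.160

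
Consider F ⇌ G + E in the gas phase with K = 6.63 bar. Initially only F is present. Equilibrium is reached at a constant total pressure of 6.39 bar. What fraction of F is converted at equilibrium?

X = 0.714

Basis: 1 mol F initially; let X = conversion of F. Extent ξ = X.
Mole table: n_F = 1 − X; n_G = X; n_E = X.
Total moles n_T = 1 + X.
With p_i = (n_i/n_T)P, K = p_G p_E / (p_F).
Setting this equal to 6.63 bar and taking the physical root (0 < X < 1) gives X = 0.714.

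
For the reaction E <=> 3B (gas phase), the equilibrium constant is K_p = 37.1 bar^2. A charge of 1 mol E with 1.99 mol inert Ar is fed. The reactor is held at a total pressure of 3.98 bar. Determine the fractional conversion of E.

Let X = conversion of E (basis 1 mol E); extent of reaction ξ = X.
Moles: n_E = 1 − X; n_B = 3X; n_I = 1.99 (inert).
n_T = Σnᵢ = 2.99 + 2X.
Mole fractions y_i = n_i/n_T; K_p = p_B^3 / (p_E) with p_i = y_i·P.
Substituting and setting equal to 37.1 bar^2 gives a polynomial in X; the root in (0,1) is X = 0.755.

X = 0.755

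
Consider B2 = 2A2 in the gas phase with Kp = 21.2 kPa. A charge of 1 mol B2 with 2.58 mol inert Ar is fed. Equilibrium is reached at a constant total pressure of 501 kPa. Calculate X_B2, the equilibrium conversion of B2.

Let X = conversion of B2 (basis 1 mol B2); extent of reaction ξ = X.
At extent ξ: n_B2 = 1 − X; n_A2 = 2X; n_I = 2.58 (inert).
Total moles n_T = 3.58 + X.
With p_i = (n_i/n_T)P, Kp = p_A2^2 / (p_B2).
Setting this equal to 21.2 kPa and taking the physical root (0 < X < 1) gives X = 0.181.

X = 0.181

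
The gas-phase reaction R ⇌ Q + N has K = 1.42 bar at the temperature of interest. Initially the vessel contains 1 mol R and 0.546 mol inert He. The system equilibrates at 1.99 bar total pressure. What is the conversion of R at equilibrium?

X = 0.697

Basis: 1 mol R initially; let X = conversion of R. Extent ξ = X.
At extent ξ: n_R = 1 − X; n_Q = X; n_N = X; n_I = 0.546 (inert).
Summing: n_T = 1.55 + X.
With p_i = (n_i/n_T)P, K = p_Q p_N / (p_R).
Equating to 1.42 bar and solving on 0 < X < 1: X = 0.697.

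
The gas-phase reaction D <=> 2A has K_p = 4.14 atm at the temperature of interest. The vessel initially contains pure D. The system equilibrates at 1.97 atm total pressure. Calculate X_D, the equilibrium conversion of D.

Let X = conversion of D (basis 1 mol D); extent of reaction ξ = X.
Moles: n_D = 1 − X; n_A = 2X.
Total moles n_T = 1 + X.
y_i = n_i/n_T, p_i = y_i·P. K_p = p_A^2 / (p_D).
Setting this equal to 4.14 atm and taking the physical root (0 < X < 1) gives X = 0.587.

X = 0.587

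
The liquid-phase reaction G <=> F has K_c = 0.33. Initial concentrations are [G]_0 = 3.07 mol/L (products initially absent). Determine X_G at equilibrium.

Let X = conversion of G; extent ξ = 3.07·X mol/L.
Concentrations: [G] = 3.07 − 3.07X; [F] = 3.07X.
K_c = [F] / ([G]).
Setting equal to 0.33 and solving for X on (0,1) gives X = 0.248.

X = 0.248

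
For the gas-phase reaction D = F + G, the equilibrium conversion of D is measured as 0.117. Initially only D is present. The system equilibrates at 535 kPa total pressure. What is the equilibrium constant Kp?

Let X = conversion of D (basis 1 mol D); extent of reaction ξ = X.
At extent ξ: n_D = 1 − X; n_F = X; n_G = X.
Total moles n_T = 1 + X.
At X = 0.117: n_D = 0.883, n_F = 0.117, n_G = 0.117, n_T = 1.12.
p_i = (n_i/n_T)·P. Kp = p_F p_G / (p_D) = 7.43 kPa.

Kp = 7.43 kPa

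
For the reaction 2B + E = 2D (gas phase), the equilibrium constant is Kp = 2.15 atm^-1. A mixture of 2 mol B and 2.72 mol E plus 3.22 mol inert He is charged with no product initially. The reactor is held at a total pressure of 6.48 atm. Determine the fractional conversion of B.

Let X = conversion of B (basis 2 mol B); extent of reaction ξ = X.
Mole table: n_B = 2 − 2X; n_E = 2.72 − X; n_D = 2X; n_I = 3.22 (inert).
n_T = Σnᵢ = 7.94 − X.
Mole fractions y_i = n_i/n_T; Kp = p_D^2 / (p_B^2 p_E) with p_i = y_i·P.
Substituting and setting equal to 2.15 atm^-1 gives a polynomial in X; the root in (0,1) is X = 0.665.

X = 0.665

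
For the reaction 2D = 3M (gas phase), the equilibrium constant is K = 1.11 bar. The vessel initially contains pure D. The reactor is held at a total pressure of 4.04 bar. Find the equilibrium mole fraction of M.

Let X = conversion of D (basis 1 mol D); extent of reaction ξ = 0.5X.
At extent ξ: n_D = 1 − X; n_M = 1.5X.
n_T = Σnᵢ = 1 + 0.5X.
Mole fractions y_i = n_i/n_T; K = p_M^3 / (p_D^2) with p_i = y_i·P.
This yields a degree-3 equation in X; solving on (0,1), X = 0.345.
Then n_M = 0.517, n_T = 1.17, so y_M = 0.441.

y_M = 0.441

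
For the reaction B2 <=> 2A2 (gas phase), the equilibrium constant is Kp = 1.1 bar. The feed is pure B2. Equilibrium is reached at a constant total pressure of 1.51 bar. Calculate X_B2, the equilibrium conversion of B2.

Let X = conversion of B2 (basis 1 mol B2); extent of reaction ξ = X.
Moles: n_B2 = 1 − X; n_A2 = 2X.
n_T = Σnᵢ = 1 + X.
y_i = n_i/n_T, p_i = y_i·P. Kp = p_A2^2 / (p_B2).
This yields a degree-2 equation in X; solving on (0,1), X = 0.393.

X = 0.393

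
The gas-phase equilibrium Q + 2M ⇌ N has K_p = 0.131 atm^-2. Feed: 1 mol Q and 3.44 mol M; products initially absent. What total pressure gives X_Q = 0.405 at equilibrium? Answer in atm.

Basis: 1 mol Q initially; let X = conversion of Q. Extent ξ = X.
Moles: n_Q = 1 − X; n_M = 3.44 − 2X; n_N = X.
Summing: n_T = 4.44 − 2X.
K_p = p_N / (p_Q p_M^2) with p_i = (n_i/n_T)·P.
At X = 0.405: the mole-fraction product g(X) = Π y_i^ν_i = 1.297. Since K_p = g(X)·P^{-2}, P = (g/K_p)^(1/2) = (1.297/0.131)^(1/2) = 3.15 atm.

P = 3.15 atm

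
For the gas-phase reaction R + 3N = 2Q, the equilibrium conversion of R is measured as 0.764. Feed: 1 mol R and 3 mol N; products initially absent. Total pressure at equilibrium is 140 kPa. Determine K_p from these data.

K_p = 0.00869 kPa^-2

Basis: 1 mol R initially; let X = conversion of R. Extent ξ = X.
Mole table: n_R = 1 − X; n_N = 3 − 3X; n_Q = 2X.
Total moles n_T = 4 − 2X.
At X = 0.764: n_R = 0.236, n_N = 0.708, n_Q = 1.53, n_T = 2.47.
p_i = (n_i/n_T)·P. K_p = p_Q^2 / (p_R p_N^3) = 0.00869 kPa^-2.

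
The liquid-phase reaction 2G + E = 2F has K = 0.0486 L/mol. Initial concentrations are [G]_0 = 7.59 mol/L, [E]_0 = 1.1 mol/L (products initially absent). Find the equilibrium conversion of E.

X = 0.489

Let X = conversion of E; extent ξ = 1.1·X mol/L.
Concentrations: [G] = 7.59 − 2.2X; [E] = 1.1 − 1.1X; [F] = 2.2X.
K = [F]^2 / ([G]^2 [E]).
This equals 0.0486 at X = 0.489 (the root in 0 < X < 1).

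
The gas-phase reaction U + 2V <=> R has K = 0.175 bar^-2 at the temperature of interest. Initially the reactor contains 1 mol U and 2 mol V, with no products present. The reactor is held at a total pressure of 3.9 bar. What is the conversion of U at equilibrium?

Take 1 mol U as basis and let X be its fractional conversion, so ξ = X.
Mole table: n_U = 1 − X; n_V = 2 − 2X; n_R = X.
n_T = Σnᵢ = 3 − 2X.
With p_i = (n_i/n_T)P, K = p_R / (p_U p_V^2).
This yields a degree-3 equation in X; solving on (0,1), X = 0.430.

X = 0.430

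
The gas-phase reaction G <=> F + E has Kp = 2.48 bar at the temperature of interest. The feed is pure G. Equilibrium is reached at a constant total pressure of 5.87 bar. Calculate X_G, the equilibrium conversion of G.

X = 0.545

Let X = conversion of G (basis 1 mol G); extent of reaction ξ = X.
Mole table: n_G = 1 − X; n_F = X; n_E = X.
Summing: n_T = 1 + X.
With p_i = (n_i/n_T)P, Kp = p_F p_E / (p_G).
This yields a degree-2 equation in X; solving on (0,1), X = 0.545.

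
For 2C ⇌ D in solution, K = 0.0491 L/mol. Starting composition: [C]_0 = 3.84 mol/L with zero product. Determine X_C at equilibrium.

X = 0.226

Let X = conversion of C; extent ξ = 3.84X/2 mol/L.
Concentrations: [C] = 3.84 − 3.84X; [D] = 1.92X.
K = [D] / ([C]^2).
Equating to 0.0491 L/mol: the physical root is X = 0.226.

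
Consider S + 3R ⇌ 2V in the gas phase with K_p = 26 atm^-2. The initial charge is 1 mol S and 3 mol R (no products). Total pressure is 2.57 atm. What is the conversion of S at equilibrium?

Take 1 mol S as basis and let X be its fractional conversion, so ξ = X.
Species balance: n_S = 1 − X; n_R = 3 − 3X; n_V = 2X.
Summing: n_T = 4 − 2X.
y_i = n_i/n_T, p_i = y_i·P. K_p = p_V^2 / (p_S p_R^3).
Substituting and setting equal to 26 atm^-2 gives a polynomial in X; the root in (0,1) is X = 0.764.

X = 0.764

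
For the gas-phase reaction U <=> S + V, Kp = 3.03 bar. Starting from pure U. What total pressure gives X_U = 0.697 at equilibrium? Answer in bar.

Let X = conversion of U (basis 1 mol U); extent of reaction ξ = X.
Species balance: n_U = 1 − X; n_S = X; n_V = X.
Total moles n_T = 1 + X.
Kp = p_S p_V / (p_U) with p_i = (n_i/n_T)·P.
At X = 0.697: the mole-fraction product g(X) = Π y_i^ν_i = 0.9448. Since Kp = g(X)·P^{1}, P = (Kp/g)^(1/1) = (3.03/0.9448)^(1/1) = 3.21 bar.

P = 3.21 bar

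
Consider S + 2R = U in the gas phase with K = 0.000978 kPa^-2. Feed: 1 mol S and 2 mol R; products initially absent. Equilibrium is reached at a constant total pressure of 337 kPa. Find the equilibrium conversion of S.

Basis: 1 mol S initially; let X = conversion of S. Extent ξ = X.
Mole table: n_S = 1 − X; n_R = 2 − 2X; n_U = X.
n_T = Σnᵢ = 3 − 2X.
With p_i = (n_i/n_T)P, K = p_U / (p_S p_R^2).
Equating to 0.000978 kPa^-2 and solving on 0 < X < 1: X = 0.852.

X = 0.852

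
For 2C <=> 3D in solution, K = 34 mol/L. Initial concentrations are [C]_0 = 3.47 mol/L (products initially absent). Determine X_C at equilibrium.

X = 0.675

Let X = conversion of C; extent ξ = 3.47X/2 mol/L.
Concentrations: [C] = 3.47 − 3.47X; [D] = 5.21X.
K = [D]^3 / ([C]^2).
This equals 34 at X = 0.675 (the root in 0 < X < 1).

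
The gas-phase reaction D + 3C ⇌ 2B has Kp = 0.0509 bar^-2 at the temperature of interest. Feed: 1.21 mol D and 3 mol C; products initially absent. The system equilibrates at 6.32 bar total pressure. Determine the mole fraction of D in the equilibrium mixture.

Let X = conversion of C (basis 3 mol C); extent of reaction ξ = X.
Species balance: n_D = 1.21 − X; n_C = 3 − 3X; n_B = 2X.
Total moles n_T = 4.21 − 2X.
y_i = n_i/n_T, p_i = y_i·P. Kp = p_B^2 / (p_D p_C^3).
This yields a degree-4 equation in X; solving on (0,1), X = 0.425.
Then n_D = 0.785, n_T = 3.36, so y_D = 0.234.

y_D = 0.234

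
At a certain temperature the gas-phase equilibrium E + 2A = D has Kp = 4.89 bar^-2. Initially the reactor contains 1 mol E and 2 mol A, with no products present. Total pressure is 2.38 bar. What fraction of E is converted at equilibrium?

X = 0.752

Take 1 mol E as basis and let X be its fractional conversion, so ξ = X.
Species balance: n_E = 1 − X; n_A = 2 − 2X; n_D = X.
Total moles n_T = 3 − 2X.
Mole fractions y_i = n_i/n_T; Kp = p_D / (p_E p_A^2) with p_i = y_i·P.
This yields a degree-3 equation in X; solving on (0,1), X = 0.752.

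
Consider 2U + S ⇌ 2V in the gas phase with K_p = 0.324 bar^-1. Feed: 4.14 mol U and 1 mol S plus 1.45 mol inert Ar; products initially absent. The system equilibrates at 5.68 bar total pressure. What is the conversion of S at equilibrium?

X = 0.557

Basis: 1 mol S initially; let X = conversion of S. Extent ξ = X.
At extent ξ: n_U = 4.14 − 2X; n_S = 1 − X; n_V = 2X; n_I = 1.45 (inert).
Total moles n_T = 6.59 − X.
y_i = n_i/n_T, p_i = y_i·P. K_p = p_V^2 / (p_U^2 p_S).
Equating to 0.324 bar^-1 and solving on 0 < X < 1: X = 0.557.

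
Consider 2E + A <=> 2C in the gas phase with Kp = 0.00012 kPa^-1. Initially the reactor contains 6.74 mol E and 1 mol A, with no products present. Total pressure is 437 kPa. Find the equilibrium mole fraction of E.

y_E = 0.836

Let X = conversion of A (basis 1 mol A); extent of reaction ξ = X.
Moles: n_E = 6.74 − 2X; n_A = 1 − X; n_C = 2X.
Summing: n_T = 7.74 − X.
Mole fractions y_i = n_i/n_T; Kp = p_C^2 / (p_E^2 p_A) with p_i = y_i·P.
This yields a degree-3 equation in X; solving on (0,1), X = 0.230.
Then n_E = 6.28, n_T = 7.51, so y_E = 0.836.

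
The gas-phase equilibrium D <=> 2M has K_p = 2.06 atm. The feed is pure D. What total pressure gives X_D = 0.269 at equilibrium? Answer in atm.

P = 6.6 atm

Basis: 1 mol D initially; let X = conversion of D. Extent ξ = X.
Species balance: n_D = 1 − X; n_M = 2X.
Total moles n_T = 1 + X.
K_p = p_M^2 / (p_D) with p_i = (n_i/n_T)·P.
At X = 0.269: the mole-fraction product g(X) = Π y_i^ν_i = 0.312. Since K_p = g(X)·P^{1}, P = (K_p/g)^(1/1) = (2.06/0.312)^(1/1) = 6.6 atm.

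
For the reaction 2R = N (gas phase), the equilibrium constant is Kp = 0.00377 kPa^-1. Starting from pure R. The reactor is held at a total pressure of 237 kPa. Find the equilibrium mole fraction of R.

Let X = conversion of R (basis 1 mol R); extent of reaction ξ = 0.5X.
At extent ξ: n_R = 1 − X; n_N = 0.5X.
Total moles n_T = 1 − 0.5X.
With p_i = (n_i/n_T)P, Kp = p_N / (p_R^2).
Equating to 0.00377 kPa^-1 and solving on 0 < X < 1: X = 0.532.
Then n_R = 0.468, n_T = 0.734, so y_R = 0.637.

y_R = 0.637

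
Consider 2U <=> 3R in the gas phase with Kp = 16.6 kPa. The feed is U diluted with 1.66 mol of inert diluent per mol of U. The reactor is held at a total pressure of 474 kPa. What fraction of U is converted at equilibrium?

X = 0.253

Take 1 mol U as basis and let X be its fractional conversion, so ξ = 0.5X.
Moles: n_U = 1 − X; n_R = 1.5X; n_I = 1.66 (inert).
n_T = Σnᵢ = 2.66 + 0.5X.
With p_i = (n_i/n_T)P, Kp = p_R^3 / (p_U^2).
Setting this equal to 16.6 kPa and taking the physical root (0 < X < 1) gives X = 0.253.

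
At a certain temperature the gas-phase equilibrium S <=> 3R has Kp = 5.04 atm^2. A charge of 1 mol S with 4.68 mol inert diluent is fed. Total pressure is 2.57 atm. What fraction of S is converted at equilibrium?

X = 0.730

Let X = conversion of S (basis 1 mol S); extent of reaction ξ = X.
At extent ξ: n_S = 1 − X; n_R = 3X; n_I = 4.68 (inert).
n_T = Σnᵢ = 5.68 + 2X.
With p_i = (n_i/n_T)P, Kp = p_R^3 / (p_S).
This yields a degree-3 equation in X; solving on (0,1), X = 0.730.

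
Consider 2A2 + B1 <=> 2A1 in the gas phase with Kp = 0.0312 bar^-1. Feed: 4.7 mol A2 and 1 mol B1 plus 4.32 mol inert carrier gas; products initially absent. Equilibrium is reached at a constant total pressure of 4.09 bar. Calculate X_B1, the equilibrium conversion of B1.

X = 0.216

Basis: 1 mol B1 initially; let X = conversion of B1. Extent ξ = X.
At extent ξ: n_A2 = 4.7 − 2X; n_B1 = 1 − X; n_A1 = 2X; n_I = 4.32 (inert).
n_T = Σnᵢ = 10 − X.
With p_i = (n_i/n_T)P, Kp = p_A1^2 / (p_A2^2 p_B1).
This yields a degree-3 equation in X; solving on (0,1), X = 0.216.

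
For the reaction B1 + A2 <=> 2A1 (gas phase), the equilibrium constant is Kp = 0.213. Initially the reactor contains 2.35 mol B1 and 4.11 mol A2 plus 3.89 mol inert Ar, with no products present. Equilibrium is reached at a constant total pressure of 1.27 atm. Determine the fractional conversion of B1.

X = 0.246

Let X = conversion of B1 (basis 2.35 mol B1); extent of reaction ξ = 2.35X.
Mole table: n_B1 = 2.35 − 2.35X; n_A2 = 4.11 − 2.35X; n_A1 = 4.7X; n_I = 3.89 (inert).
Since Δν = 0, n_T = 10.4 throughout.
y_i = n_i/n_T, p_i = y_i·P. Kp = p_A1^2 / (p_B1 p_A2).
This yields a degree-2 equation in X; solving on (0,1), X = 0.246.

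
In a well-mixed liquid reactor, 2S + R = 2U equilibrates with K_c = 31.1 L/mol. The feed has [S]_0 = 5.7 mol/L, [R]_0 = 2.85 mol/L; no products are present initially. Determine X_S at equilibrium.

X = 0.806

Let X = conversion of S; extent ξ = 5.7X/2 mol/L.
Concentrations: [S] = 5.7 − 5.7X; [R] = 2.85 − 2.85X; [U] = 5.7X.
K_c = [U]^2 / ([S]^2 [R]).
Solving K_c = 31.1 for X ∈ (0,1): X = 0.806.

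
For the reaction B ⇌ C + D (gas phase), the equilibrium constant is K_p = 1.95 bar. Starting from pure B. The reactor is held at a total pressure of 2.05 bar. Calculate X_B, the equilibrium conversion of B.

X = 0.698

Let X = conversion of B (basis 1 mol B); extent of reaction ξ = X.
Species balance: n_B = 1 − X; n_C = X; n_D = X.
Summing: n_T = 1 + X.
With p_i = (n_i/n_T)P, K_p = p_C p_D / (p_B).
Equating to 1.95 bar and solving on 0 < X < 1: X = 0.698.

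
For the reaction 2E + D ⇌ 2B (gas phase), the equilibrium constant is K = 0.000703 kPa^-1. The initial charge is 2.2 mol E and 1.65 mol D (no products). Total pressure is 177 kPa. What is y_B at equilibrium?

y_B = 0.110

Basis: 2.2 mol E initially; let X = conversion of E. Extent ξ = 1.1X.
Mole table: n_E = 2.2 − 2.2X; n_D = 1.65 − 1.1X; n_B = 2.2X.
Total moles n_T = 3.85 − 1.1X.
Mole fractions y_i = n_i/n_T; K = p_B^2 / (p_E^2 p_D) with p_i = y_i·P.
Equating to 0.000703 kPa^-1 and solving on 0 < X < 1: X = 0.182.
Then n_B = 0.4, n_T = 3.65, so y_B = 0.110.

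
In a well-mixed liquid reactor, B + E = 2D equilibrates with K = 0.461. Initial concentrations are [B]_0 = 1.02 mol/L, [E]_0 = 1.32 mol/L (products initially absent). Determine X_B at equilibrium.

X = 0.288

Let X = conversion of B; extent ξ = 1.02·X mol/L.
Concentrations: [B] = 1.02 − 1.02X; [E] = 1.32 − 1.02X; [D] = 2.04X.
K = [D]^2 / ([B] [E]).
Setting equal to 0.461 and solving for X on (0,1) gives X = 0.288.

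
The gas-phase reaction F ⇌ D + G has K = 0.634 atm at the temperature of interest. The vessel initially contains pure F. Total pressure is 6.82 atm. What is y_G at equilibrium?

Basis: 1 mol F initially; let X = conversion of F. Extent ξ = X.
Species balance: n_F = 1 − X; n_D = X; n_G = X.
Summing: n_T = 1 + X.
y_i = n_i/n_T, p_i = y_i·P. K = p_D p_G / (p_F).
Equating to 0.634 atm and solving on 0 < X < 1: X = 0.292.
Then n_G = 0.292, n_T = 1.29, so y_G = 0.226.

y_G = 0.226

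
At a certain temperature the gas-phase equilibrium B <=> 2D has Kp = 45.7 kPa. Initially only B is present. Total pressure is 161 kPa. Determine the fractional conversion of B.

X = 0.257

Take 1 mol B as basis and let X be its fractional conversion, so ξ = X.
At extent ξ: n_B = 1 − X; n_D = 2X.
Summing: n_T = 1 + X.
y_i = n_i/n_T, p_i = y_i·P. Kp = p_D^2 / (p_B).
Equating to 45.7 kPa and solving on 0 < X < 1: X = 0.257.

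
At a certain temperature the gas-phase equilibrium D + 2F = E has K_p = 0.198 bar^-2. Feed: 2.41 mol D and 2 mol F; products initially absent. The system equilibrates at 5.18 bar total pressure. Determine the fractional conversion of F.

X = 0.599

Basis: 2 mol F initially; let X = conversion of F. Extent ξ = X.
Mole table: n_D = 2.41 − X; n_F = 2 − 2X; n_E = X.
Total moles n_T = 4.41 − 2X.
y_i = n_i/n_T, p_i = y_i·P. K_p = p_E / (p_D p_F^2).
Substituting and setting equal to 0.198 bar^-2 gives a polynomial in X; the root in (0,1) is X = 0.599.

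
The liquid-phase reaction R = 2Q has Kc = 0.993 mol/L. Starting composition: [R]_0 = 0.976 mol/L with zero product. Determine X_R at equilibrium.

Let X = conversion of R; extent ξ = 0.976·X mol/L.
Concentrations: [R] = 0.976 − 0.976X; [Q] = 1.95X.
Kc = [Q]^2 / ([R]).
This equals 0.993 at X = 0.393 (the root in 0 < X < 1).

X = 0.393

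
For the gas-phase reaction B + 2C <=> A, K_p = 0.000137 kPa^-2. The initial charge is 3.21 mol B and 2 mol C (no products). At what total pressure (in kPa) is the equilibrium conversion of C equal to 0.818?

P = 491 kPa

Let X = conversion of C (basis 2 mol C); extent of reaction ξ = X.
At extent ξ: n_B = 3.21 − X; n_C = 2 − 2X; n_A = X.
Total moles n_T = 5.21 − 2X.
K_p = p_A / (p_B p_C^2) with p_i = (n_i/n_T)·P.
At X = 0.818: the mole-fraction product g(X) = Π y_i^ν_i = 32.97. Since K_p = g(X)·P^{-2}, P = (g/K_p)^(1/2) = (32.97/0.000137)^(1/2) = 491 kPa.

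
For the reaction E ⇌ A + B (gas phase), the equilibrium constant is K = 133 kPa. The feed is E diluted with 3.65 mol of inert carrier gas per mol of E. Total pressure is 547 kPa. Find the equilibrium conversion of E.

Let X = conversion of E (basis 1 mol E); extent of reaction ξ = X.
Mole table: n_E = 1 − X; n_A = X; n_B = X; n_I = 3.65 (inert).
Total moles n_T = 4.65 + X.
y_i = n_i/n_T, p_i = y_i·P. K = p_A p_B / (p_E).
This yields a degree-2 equation in X; solving on (0,1), X = 0.661.

X = 0.661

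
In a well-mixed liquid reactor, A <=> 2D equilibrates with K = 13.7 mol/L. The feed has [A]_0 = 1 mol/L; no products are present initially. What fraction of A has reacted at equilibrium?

Let X = conversion of A; extent ξ = 1·X mol/L.
Concentrations: [A] = 1 − 1X; [D] = 2X.
K = [D]^2 / ([A]).
Equating to 13.7 mol/L: the physical root is X = 0.809.

X = 0.809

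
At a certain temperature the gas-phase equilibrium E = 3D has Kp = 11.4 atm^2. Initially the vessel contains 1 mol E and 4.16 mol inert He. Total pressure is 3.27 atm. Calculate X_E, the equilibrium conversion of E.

Basis: 1 mol E initially; let X = conversion of E. Extent ξ = X.
Species balance: n_E = 1 − X; n_D = 3X; n_I = 4.16 (inert).
n_T = Σnᵢ = 5.16 + 2X.
Mole fractions y_i = n_i/n_T; Kp = p_D^3 / (p_E) with p_i = y_i·P.
This yields a degree-3 equation in X; solving on (0,1), X = 0.755.

X = 0.755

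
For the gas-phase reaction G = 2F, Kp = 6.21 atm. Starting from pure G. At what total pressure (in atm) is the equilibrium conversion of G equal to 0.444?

Take 1 mol G as basis and let X be its fractional conversion, so ξ = X.
Species balance: n_G = 1 − X; n_F = 2X.
Total moles n_T = 1 + X.
Kp = p_F^2 / (p_G) with p_i = (n_i/n_T)·P.
At X = 0.444: the mole-fraction product g(X) = Π y_i^ν_i = 0.9822. Since Kp = g(X)·P^{1}, P = (Kp/g)^(1/1) = (6.21/0.9822)^(1/1) = 6.32 atm.

P = 6.32 atm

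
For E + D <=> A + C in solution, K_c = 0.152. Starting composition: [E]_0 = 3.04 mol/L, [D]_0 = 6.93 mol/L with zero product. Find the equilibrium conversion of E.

Let X = conversion of E; extent ξ = 3.04·X mol/L.
Concentrations: [E] = 3.04 − 3.04X; [D] = 6.93 − 3.04X; [A] = 3.04X; [C] = 3.04X.
K_c = [A] [C] / ([E] [D]).
Solving K_c = 0.152 for X ∈ (0,1): X = 0.410.

X = 0.410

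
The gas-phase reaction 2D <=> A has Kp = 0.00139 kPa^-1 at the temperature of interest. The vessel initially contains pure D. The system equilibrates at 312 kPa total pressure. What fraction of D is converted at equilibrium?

X = 0.395

Basis: 1 mol D initially; let X = conversion of D. Extent ξ = 0.5X.
Moles: n_D = 1 − X; n_A = 0.5X.
n_T = Σnᵢ = 1 − 0.5X.
Mole fractions y_i = n_i/n_T; Kp = p_A / (p_D^2) with p_i = y_i·P.
Setting this equal to 0.00139 kPa^-1 and taking the physical root (0 < X < 1) gives X = 0.395.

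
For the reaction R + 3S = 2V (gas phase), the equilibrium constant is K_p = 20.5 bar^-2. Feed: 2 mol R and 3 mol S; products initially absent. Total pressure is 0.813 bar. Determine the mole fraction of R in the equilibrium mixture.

Take 3 mol S as basis and let X be its fractional conversion, so ξ = X.
Species balance: n_R = 2 − X; n_S = 3 − 3X; n_V = 2X.
Total moles n_T = 5 − 2X.
Mole fractions y_i = n_i/n_T; K_p = p_V^2 / (p_R p_S^3) with p_i = y_i·P.
This yields a degree-4 equation in X; solving on (0,1), X = 0.642.
Then n_R = 1.36, n_T = 3.72, so y_R = 0.365.

y_R = 0.365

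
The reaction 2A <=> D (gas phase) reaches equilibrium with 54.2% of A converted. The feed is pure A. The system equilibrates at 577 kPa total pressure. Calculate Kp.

Kp = 0.00163 kPa^-1

Basis: 1 mol A initially; let X = conversion of A. Extent ξ = 0.5X.
Species balance: n_A = 1 − X; n_D = 0.5X.
Summing: n_T = 1 − 0.5X.
At X = 0.542: n_A = 0.458, n_D = 0.271, n_T = 0.729.
p_i = (n_i/n_T)·P. Kp = p_D / (p_A^2) = 0.00163 kPa^-1.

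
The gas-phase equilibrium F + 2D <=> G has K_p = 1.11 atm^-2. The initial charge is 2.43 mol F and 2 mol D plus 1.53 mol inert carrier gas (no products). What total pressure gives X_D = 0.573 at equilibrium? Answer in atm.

Let X = conversion of D (basis 2 mol D); extent of reaction ξ = X.
Mole table: n_F = 2.43 − X; n_D = 2 − 2X; n_G = X; n_I = 1.53 (inert).
Total moles n_T = 5.96 − 2X.
K_p = p_G / (p_F p_D^2) with p_i = (n_i/n_T)·P.
At X = 0.573: the mole-fraction product g(X) = Π y_i^ν_i = 9.805. Since K_p = g(X)·P^{-2}, P = (g/K_p)^(1/2) = (9.805/1.11)^(1/2) = 2.97 atm.

P = 2.97 atm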